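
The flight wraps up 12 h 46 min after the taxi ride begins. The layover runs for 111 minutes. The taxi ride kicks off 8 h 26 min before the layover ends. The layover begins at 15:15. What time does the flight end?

21:26

The layover ends at 15:15 + 111 min = 17:06.
The taxi ride starts at 17:06 − 506 min = 08:40.
The flight ends at 08:40 + 766 min = 21:26.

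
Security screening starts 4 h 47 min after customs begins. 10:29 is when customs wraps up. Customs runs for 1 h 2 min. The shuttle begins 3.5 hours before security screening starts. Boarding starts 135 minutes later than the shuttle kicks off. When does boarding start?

12:59

Customs starts at 10:29 − 62 min = 09:27.
Security screening starts at 09:27 + 287 min = 14:14.
The shuttle starts at 14:14 − 210 min = 10:44.
Boarding starts at 10:44 + 135 min = 12:59.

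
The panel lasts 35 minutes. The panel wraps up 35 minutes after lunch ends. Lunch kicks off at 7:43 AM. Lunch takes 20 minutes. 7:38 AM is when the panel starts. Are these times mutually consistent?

Lunch ends at 7:43 AM + 20 min = 8:03 AM.
The panel ends at 8:03 AM + 35 min = 8:38 AM.
The panel starts at 8:38 AM − 35 min = 8:03 AM.
But the panel is also said to start at 7:38 AM — a 25-minute conflict.

No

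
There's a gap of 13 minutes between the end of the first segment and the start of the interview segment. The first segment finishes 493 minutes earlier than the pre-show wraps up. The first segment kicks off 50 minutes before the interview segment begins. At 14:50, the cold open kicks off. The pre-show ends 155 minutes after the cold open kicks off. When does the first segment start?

08:35

The pre-show ends at 14:50 + 155 min = 17:25.
The first segment ends at 17:25 − 493 min = 09:12.
The interview segment starts at 09:12 + 13 min = 09:25.
The first segment starts at 09:25 − 50 min = 08:35.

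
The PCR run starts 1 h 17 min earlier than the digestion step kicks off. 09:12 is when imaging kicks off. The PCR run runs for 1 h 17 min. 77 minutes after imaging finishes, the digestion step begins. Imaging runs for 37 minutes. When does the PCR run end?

11:06

Imaging ends at 09:12 + 37 min = 09:49.
The digestion step starts at 09:49 + 77 min = 11:06.
The PCR run starts at 11:06 − 77 min = 09:49.
The PCR run ends at 09:49 + 77 min = 11:06.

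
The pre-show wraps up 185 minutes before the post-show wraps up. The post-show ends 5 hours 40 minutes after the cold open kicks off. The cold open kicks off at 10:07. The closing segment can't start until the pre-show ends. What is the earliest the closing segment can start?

The post-show ends at 10:07 + 340 min = 15:47.
The pre-show ends at 15:47 − 185 min = 12:42.
The closing segment is bounded by the pre-show, so the earliest it can start is 12:42.

12:42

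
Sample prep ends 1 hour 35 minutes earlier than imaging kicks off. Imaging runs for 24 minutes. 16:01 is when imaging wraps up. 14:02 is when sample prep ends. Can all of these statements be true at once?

Yes

Imaging starts at 16:01 − 24 min = 15:37.
Sample prep ends at 15:37 − 95 min = 14:02.
That matches the stated 14:02, so the schedule is consistent.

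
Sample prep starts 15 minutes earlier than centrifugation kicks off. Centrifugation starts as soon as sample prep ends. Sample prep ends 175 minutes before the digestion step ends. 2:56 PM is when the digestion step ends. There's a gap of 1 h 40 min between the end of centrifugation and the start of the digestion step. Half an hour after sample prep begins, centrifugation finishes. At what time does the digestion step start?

1:56 PM

Sample prep ends at 2:56 PM − 175 min = 12:01 PM.
So centrifugation starts at 12:01 PM.
Sample prep starts at 12:01 PM − 15 min = 11:46 AM.
Centrifugation ends at 11:46 AM + 30 min = 12:16 PM.
The digestion step starts at 12:16 PM + 100 min = 1:56 PM.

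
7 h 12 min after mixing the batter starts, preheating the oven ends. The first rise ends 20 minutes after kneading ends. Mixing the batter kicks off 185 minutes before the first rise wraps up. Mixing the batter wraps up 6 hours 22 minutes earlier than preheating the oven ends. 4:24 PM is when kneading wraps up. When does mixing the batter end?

2:29 PM

The first rise ends at 4:24 PM + 20 min = 4:44 PM.
Mixing the batter starts at 4:44 PM − 185 min = 1:39 PM.
Preheating the oven ends at 1:39 PM + 432 min = 8:51 PM.
Mixing the batter ends at 8:51 PM − 382 min = 2:29 PM.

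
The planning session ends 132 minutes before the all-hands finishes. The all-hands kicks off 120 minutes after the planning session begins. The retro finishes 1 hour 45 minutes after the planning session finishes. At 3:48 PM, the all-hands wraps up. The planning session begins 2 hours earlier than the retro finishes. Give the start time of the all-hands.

3:21 PM

The planning session ends at 3:48 PM − 132 min = 1:36 PM.
The retro ends at 1:36 PM + 105 min = 3:21 PM.
The planning session starts at 3:21 PM − 120 min = 1:21 PM.
The all-hands starts at 1:21 PM + 120 min = 3:21 PM.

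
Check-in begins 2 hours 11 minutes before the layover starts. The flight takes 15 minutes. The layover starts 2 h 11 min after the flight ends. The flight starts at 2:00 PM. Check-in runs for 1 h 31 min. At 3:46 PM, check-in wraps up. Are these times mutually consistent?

Yes

The flight ends at 2:00 PM + 15 min = 2:15 PM.
The layover starts at 2:15 PM + 131 min = 4:26 PM.
Check-in starts at 4:26 PM − 131 min = 2:15 PM.
Check-in ends at 2:15 PM + 91 min = 3:46 PM.
That matches the stated 3:46 PM, so the schedule is consistent.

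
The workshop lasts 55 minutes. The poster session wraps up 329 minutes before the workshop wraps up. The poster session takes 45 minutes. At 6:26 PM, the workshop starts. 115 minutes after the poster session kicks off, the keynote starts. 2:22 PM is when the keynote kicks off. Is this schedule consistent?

The workshop ends at 6:26 PM + 55 min = 7:21 PM.
The poster session ends at 7:21 PM − 329 min = 1:52 PM.
The poster session starts at 1:52 PM − 45 min = 1:07 PM.
The keynote starts at 1:07 PM + 115 min = 3:02 PM.
But the keynote is also said to start at 2:22 PM — a 40-minute conflict.

No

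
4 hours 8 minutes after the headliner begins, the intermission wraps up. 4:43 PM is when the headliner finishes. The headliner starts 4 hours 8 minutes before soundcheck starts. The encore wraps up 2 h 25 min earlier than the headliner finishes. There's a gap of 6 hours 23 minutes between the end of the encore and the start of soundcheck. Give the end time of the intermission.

8:41 PM

The encore ends at 4:43 PM − 145 min = 2:18 PM.
Soundcheck starts at 2:18 PM + 383 min = 8:41 PM.
The headliner starts at 8:41 PM − 248 min = 4:33 PM.
The intermission ends at 4:33 PM + 248 min = 8:41 PM.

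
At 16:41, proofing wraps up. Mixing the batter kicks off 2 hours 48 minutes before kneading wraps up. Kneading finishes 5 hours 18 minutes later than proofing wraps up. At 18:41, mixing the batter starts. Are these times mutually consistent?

Kneading ends at 16:41 + 318 min = 21:59.
Mixing the batter starts at 21:59 − 168 min = 19:11.
But mixing the batter is also said to start at 18:41 — a 30-minute conflict.

No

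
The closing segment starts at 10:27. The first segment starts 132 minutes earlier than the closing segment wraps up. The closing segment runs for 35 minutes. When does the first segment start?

The closing segment ends at 10:27 + 35 min = 11:02.
The first segment starts at 11:02 − 132 min = 08:50.

08:50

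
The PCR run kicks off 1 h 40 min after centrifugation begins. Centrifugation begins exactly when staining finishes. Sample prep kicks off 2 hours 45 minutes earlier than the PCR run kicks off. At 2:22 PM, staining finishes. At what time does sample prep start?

1:17 PM

Centrifugation starts at 2:22 PM.
The PCR run starts at 2:22 PM + 100 min = 4:02 PM.
Sample prep starts at 4:02 PM − 165 min = 1:17 PM.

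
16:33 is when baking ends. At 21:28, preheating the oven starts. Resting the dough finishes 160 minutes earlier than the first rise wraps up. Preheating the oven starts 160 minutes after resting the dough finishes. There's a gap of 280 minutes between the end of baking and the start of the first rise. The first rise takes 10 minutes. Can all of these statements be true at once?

The first rise starts at 16:33 + 280 min = 21:13.
The first rise ends at 21:13 + 10 min = 21:23.
Resting the dough ends at 21:23 − 160 min = 18:43.
Preheating the oven starts at 18:43 + 160 min = 21:23.
But preheating the oven is also said to start at 21:28 — a 5-minute conflict.

No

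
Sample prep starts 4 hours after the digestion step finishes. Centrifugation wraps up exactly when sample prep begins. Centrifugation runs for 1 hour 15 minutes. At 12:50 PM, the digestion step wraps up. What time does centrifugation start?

Sample prep starts at 12:50 PM + 240 min = 4:50 PM.
So centrifugation ends at 4:50 PM.
Centrifugation starts at 4:50 PM − 75 min = 3:35 PM.

3:35 PM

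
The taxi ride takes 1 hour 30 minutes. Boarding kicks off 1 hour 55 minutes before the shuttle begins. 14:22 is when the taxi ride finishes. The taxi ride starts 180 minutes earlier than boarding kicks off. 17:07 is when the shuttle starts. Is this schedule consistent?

Boarding starts at 17:07 − 115 min = 15:12.
The taxi ride starts at 15:12 − 180 min = 12:12.
The taxi ride ends at 12:12 + 90 min = 13:42.
But the taxi ride is also said to end at 14:22 — a 40-minute conflict.

No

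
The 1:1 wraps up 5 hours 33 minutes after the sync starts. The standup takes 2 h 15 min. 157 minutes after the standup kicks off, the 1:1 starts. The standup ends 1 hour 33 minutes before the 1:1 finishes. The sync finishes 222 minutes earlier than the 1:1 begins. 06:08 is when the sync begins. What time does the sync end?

The 1:1 ends at 06:08 + 333 min = 11:41.
The standup ends at 11:41 − 93 min = 10:08.
The standup starts at 10:08 − 135 min = 07:53.
The 1:1 starts at 07:53 + 157 min = 10:30.
The sync ends at 10:30 − 222 min = 06:48.

06:48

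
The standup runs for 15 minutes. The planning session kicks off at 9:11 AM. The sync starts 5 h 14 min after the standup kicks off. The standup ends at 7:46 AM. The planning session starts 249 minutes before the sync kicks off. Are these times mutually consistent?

No

The standup starts at 7:46 AM − 15 min = 7:31 AM.
The sync starts at 7:31 AM + 314 min = 12:45 PM.
The planning session starts at 12:45 PM − 249 min = 8:36 AM.
But the planning session is also said to start at 9:11 AM — a 35-minute conflict.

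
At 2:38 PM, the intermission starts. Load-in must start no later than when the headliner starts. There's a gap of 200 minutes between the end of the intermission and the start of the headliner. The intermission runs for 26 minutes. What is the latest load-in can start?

The intermission ends at 2:38 PM + 26 min = 3:04 PM.
The headliner starts at 3:04 PM + 200 min = 6:24 PM.
Load-in is bounded by the headliner, so the latest it can start is 6:24 PM.

6:24 PM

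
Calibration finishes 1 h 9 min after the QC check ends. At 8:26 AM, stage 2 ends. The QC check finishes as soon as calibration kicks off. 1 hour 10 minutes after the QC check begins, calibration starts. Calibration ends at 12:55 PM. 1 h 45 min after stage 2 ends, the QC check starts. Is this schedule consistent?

The QC check starts at 8:26 AM + 105 min = 10:11 AM.
Calibration starts at 10:11 AM + 70 min = 11:21 AM.
So the QC check ends at 11:21 AM.
Calibration ends at 11:21 AM + 69 min = 12:30 PM.
But calibration is also said to end at 12:55 PM — a 25-minute conflict.

No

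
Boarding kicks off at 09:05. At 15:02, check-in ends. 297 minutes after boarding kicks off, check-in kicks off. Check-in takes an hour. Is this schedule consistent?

Check-in starts at 09:05 + 297 min = 14:02.
Check-in ends at 14:02 + 60 min = 15:02.
That matches the stated 15:02, so the schedule is consistent.

Yes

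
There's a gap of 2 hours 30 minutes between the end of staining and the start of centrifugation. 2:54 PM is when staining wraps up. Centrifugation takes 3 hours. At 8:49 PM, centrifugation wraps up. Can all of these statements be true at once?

Centrifugation starts at 2:54 PM + 150 min = 5:24 PM.
Centrifugation ends at 5:24 PM + 180 min = 8:24 PM.
But centrifugation is also said to end at 8:49 PM — a 25-minute conflict.

No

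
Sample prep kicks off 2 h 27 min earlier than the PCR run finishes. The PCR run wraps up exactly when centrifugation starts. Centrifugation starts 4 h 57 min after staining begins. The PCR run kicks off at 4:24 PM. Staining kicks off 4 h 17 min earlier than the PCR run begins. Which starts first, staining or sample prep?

staining

Staining starts at 4:24 PM − 257 min = 12:07 PM.
Centrifugation starts at 12:07 PM + 297 min = 5:04 PM.
So the PCR run ends at 5:04 PM.
Sample prep starts at 5:04 PM − 147 min = 2:37 PM.
Staining starts at 12:07 PM and sample prep starts at 2:37 PM, so staining is first.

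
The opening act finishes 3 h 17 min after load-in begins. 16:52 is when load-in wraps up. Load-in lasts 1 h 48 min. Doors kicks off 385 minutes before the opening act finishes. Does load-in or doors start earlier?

Load-in starts at 16:52 − 108 min = 15:04.
The opening act ends at 15:04 + 197 min = 18:21.
Doors starts at 18:21 − 385 min = 11:56.
Load-in starts at 15:04 and doors starts at 11:56, so doors is first.

doors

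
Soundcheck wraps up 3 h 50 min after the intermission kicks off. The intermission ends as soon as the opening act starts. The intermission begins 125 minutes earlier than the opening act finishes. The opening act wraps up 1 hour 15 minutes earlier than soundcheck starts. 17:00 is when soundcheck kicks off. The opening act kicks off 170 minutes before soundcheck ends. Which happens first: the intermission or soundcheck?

the intermission

The opening act ends at 17:00 − 75 min = 15:45.
The intermission starts at 15:45 − 125 min = 13:40.
The intermission starts at 13:40 and soundcheck starts at 17:00, so the intermission is first.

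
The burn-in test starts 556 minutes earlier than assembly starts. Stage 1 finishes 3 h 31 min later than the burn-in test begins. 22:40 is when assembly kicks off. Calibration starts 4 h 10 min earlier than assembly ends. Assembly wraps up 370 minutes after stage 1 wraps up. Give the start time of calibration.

The burn-in test starts at 22:40 − 556 min = 13:24.
Stage 1 ends at 13:24 + 211 min = 16:55.
Assembly ends at 16:55 + 370 min = 23:05.
Calibration starts at 23:05 − 250 min = 18:55.

18:55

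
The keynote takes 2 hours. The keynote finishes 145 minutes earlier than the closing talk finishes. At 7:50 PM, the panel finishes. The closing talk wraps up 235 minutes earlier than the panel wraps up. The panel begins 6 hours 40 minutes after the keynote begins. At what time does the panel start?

The closing talk ends at 7:50 PM − 235 min = 3:55 PM.
The keynote ends at 3:55 PM − 145 min = 1:30 PM.
The keynote starts at 1:30 PM − 120 min = 11:30 AM.
The panel starts at 11:30 AM + 400 min = 6:10 PM.

6:10 PM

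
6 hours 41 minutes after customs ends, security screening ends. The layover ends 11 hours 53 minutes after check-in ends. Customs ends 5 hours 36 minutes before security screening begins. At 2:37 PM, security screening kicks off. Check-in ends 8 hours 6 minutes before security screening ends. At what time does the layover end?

7:29 PM

Customs ends at 2:37 PM − 336 min = 9:01 AM.
Security screening ends at 9:01 AM + 401 min = 3:42 PM.
Check-in ends at 3:42 PM − 486 min = 7:36 AM.
The layover ends at 7:36 AM + 713 min = 7:29 PM.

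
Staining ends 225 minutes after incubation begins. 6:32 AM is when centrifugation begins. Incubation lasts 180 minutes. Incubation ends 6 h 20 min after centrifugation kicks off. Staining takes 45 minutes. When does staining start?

12:52 PM

Incubation ends at 6:32 AM + 380 min = 12:52 PM.
Incubation starts at 12:52 PM − 180 min = 9:52 AM.
Staining ends at 9:52 AM + 225 min = 1:37 PM.
Staining starts at 1:37 PM − 45 min = 12:52 PM.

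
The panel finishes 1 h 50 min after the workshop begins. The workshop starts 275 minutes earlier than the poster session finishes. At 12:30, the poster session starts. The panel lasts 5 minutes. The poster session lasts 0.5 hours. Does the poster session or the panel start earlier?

The poster session ends at 12:30 + 30 min = 13:00.
The workshop starts at 13:00 − 275 min = 08:25.
The panel ends at 08:25 + 110 min = 10:15.
The panel starts at 10:15 − 5 min = 10:10.
The poster session starts at 12:30 and the panel starts at 10:10, so the panel is first.

the panel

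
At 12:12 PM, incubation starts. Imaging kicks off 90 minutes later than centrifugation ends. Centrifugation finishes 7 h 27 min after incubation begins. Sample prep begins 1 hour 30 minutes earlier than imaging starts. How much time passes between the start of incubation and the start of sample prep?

Centrifugation ends at 12:12 PM + 447 min = 7:39 PM.
Imaging starts at 7:39 PM + 90 min = 9:09 PM.
Sample prep starts at 9:09 PM − 90 min = 7:39 PM.
From 12:12 PM to 7:39 PM is 447 minutes.

447 minutes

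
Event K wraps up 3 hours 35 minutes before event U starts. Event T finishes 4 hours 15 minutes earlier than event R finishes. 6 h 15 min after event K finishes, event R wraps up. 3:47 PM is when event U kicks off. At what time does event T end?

2:12 PM

Event K ends at 3:47 PM − 215 min = 12:12 PM.
Event R ends at 12:12 PM + 375 min = 6:27 PM.
Event T ends at 6:27 PM − 255 min = 2:12 PM.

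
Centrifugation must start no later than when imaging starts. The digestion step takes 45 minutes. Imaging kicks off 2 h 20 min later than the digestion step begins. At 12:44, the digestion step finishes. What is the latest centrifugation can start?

The digestion step starts at 12:44 − 45 min = 11:59.
Imaging starts at 11:59 + 140 min = 14:19.
Centrifugation is bounded by imaging, so the latest it can start is 14:19.

14:19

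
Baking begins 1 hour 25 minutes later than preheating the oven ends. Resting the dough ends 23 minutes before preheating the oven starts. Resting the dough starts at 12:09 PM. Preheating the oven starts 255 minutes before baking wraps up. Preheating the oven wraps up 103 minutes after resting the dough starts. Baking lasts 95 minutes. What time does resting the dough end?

Preheating the oven ends at 12:09 PM + 103 min = 1:52 PM.
Baking starts at 1:52 PM + 85 min = 3:17 PM.
Baking ends at 3:17 PM + 95 min = 4:52 PM.
Preheating the oven starts at 4:52 PM − 255 min = 12:37 PM.
Resting the dough ends at 12:37 PM − 23 min = 12:14 PM.

12:14 PM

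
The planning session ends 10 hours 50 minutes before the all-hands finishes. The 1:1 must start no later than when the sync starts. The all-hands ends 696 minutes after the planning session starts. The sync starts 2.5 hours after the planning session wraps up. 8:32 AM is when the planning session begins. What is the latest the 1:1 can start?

11:48 AM

The all-hands ends at 8:32 AM + 696 min = 8:08 PM.
The planning session ends at 8:08 PM − 650 min = 9:18 AM.
The sync starts at 9:18 AM + 150 min = 11:48 AM.
The 1:1 is bounded by the sync, so the latest it can start is 11:48 AM.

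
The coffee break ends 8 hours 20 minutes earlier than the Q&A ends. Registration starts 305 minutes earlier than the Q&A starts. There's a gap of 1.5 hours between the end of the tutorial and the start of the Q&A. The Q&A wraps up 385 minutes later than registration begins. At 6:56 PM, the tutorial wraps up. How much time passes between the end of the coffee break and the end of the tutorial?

The Q&A starts at 6:56 PM + 90 min = 8:26 PM.
Registration starts at 8:26 PM − 305 min = 3:21 PM.
The Q&A ends at 3:21 PM + 385 min = 9:46 PM.
The coffee break ends at 9:46 PM − 500 min = 1:26 PM.
From 1:26 PM to 6:56 PM is 5 hours 30 minutes.

5 hours 30 minutes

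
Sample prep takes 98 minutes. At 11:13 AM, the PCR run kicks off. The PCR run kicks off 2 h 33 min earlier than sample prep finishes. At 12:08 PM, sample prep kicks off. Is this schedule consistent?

Sample prep ends at 12:08 PM + 98 min = 1:46 PM.
The PCR run starts at 1:46 PM − 153 min = 11:13 AM.
That matches the stated 11:13 AM, so the schedule is consistent.

Yes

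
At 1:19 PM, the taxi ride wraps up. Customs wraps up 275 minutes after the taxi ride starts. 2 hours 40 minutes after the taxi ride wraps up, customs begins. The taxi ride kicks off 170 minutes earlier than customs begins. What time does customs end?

5:44 PM

Customs starts at 1:19 PM + 160 min = 3:59 PM.
The taxi ride starts at 3:59 PM − 170 min = 1:09 PM.
Customs ends at 1:09 PM + 275 min = 5:44 PM.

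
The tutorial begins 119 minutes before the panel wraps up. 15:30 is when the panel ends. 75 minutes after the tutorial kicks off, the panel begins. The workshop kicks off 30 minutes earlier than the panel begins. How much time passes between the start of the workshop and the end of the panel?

1 h 14 min

The tutorial starts at 15:30 − 119 min = 13:31.
The panel starts at 13:31 + 75 min = 14:46.
The workshop starts at 14:46 − 30 min = 14:16.
From 14:16 to 15:30 is 1 h 14 min.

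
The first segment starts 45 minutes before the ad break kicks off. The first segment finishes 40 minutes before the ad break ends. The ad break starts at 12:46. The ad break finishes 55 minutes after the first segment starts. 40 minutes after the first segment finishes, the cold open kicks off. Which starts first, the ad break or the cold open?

the ad break

The first segment starts at 12:46 − 45 min = 12:01.
The ad break ends at 12:01 + 55 min = 12:56.
The first segment ends at 12:56 − 40 min = 12:16.
The cold open starts at 12:16 + 40 min = 12:56.
The ad break starts at 12:46 and the cold open starts at 12:56, so the ad break is first.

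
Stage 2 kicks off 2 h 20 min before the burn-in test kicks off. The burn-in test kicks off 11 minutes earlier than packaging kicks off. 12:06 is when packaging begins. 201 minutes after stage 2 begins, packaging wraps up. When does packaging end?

12:56

The burn-in test starts at 12:06 − 11 min = 11:55.
Stage 2 starts at 11:55 − 140 min = 09:35.
Packaging ends at 09:35 + 201 min = 12:56.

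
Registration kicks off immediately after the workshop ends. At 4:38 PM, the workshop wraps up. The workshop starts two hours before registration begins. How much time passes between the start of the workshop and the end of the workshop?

Registration starts at 4:38 PM.
The workshop starts at 4:38 PM − 120 min = 2:38 PM.
From 2:38 PM to 4:38 PM is 120 minutes.

120 minutes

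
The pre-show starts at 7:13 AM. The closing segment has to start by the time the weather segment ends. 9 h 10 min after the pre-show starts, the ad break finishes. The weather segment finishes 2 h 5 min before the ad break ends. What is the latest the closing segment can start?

The ad break ends at 7:13 AM + 550 min = 4:23 PM.
The weather segment ends at 4:23 PM − 125 min = 2:18 PM.
The closing segment is bounded by the weather segment, so the latest it can start is 2:18 PM.

2:18 PM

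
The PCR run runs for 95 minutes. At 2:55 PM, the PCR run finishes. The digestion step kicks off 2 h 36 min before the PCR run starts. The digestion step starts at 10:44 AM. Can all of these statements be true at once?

Yes

The PCR run starts at 2:55 PM − 95 min = 1:20 PM.
The digestion step starts at 1:20 PM − 156 min = 10:44 AM.
That matches the stated 10:44 AM, so the schedule is consistent.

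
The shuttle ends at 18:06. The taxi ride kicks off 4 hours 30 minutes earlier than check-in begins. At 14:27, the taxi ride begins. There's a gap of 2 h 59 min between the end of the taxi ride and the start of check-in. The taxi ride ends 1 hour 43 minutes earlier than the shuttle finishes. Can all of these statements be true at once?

No

The taxi ride ends at 18:06 − 103 min = 16:23.
Check-in starts at 16:23 + 179 min = 19:22.
The taxi ride starts at 19:22 − 270 min = 14:52.
But the taxi ride is also said to start at 14:27 — a 25-minute conflict.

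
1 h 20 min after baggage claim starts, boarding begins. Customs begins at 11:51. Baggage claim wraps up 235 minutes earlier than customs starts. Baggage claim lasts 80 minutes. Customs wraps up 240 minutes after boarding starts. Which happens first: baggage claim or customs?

baggage claim

Baggage claim ends at 11:51 − 235 min = 07:56.
Baggage claim starts at 07:56 − 80 min = 06:36.
Baggage claim starts at 06:36 and customs starts at 11:51, so baggage claim is first.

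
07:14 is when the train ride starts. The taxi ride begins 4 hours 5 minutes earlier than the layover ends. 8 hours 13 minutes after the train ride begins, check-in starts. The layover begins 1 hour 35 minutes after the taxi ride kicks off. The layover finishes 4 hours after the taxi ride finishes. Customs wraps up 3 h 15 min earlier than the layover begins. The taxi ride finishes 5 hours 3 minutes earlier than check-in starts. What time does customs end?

Check-in starts at 07:14 + 493 min = 15:27.
The taxi ride ends at 15:27 − 303 min = 10:24.
The layover ends at 10:24 + 240 min = 14:24.
The taxi ride starts at 14:24 − 245 min = 10:19.
The layover starts at 10:19 + 95 min = 11:54.
Customs ends at 11:54 − 195 min = 08:39.

08:39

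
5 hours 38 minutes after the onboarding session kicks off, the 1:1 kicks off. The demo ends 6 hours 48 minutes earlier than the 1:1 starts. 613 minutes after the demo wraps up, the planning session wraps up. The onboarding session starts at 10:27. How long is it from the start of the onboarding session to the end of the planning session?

543 minutes

The 1:1 starts at 10:27 + 338 min = 16:05.
The demo ends at 16:05 − 408 min = 09:17.
The planning session ends at 09:17 + 613 min = 19:30.
From 10:27 to 19:30 is 543 minutes.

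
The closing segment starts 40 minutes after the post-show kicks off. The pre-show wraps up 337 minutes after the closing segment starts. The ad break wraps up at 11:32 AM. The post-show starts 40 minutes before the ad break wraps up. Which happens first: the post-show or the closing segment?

the post-show

The post-show starts at 11:32 AM − 40 min = 10:52 AM.
The closing segment starts at 10:52 AM + 40 min = 11:32 AM.
The post-show starts at 10:52 AM and the closing segment starts at 11:32 AM, so the post-show is first.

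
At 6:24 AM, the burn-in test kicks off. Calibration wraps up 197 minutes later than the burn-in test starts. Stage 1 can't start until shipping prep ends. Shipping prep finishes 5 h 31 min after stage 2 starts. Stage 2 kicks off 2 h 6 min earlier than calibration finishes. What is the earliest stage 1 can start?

Calibration ends at 6:24 AM + 197 min = 9:41 AM.
Stage 2 starts at 9:41 AM − 126 min = 7:35 AM.
Shipping prep ends at 7:35 AM + 331 min = 1:06 PM.
Stage 1 is bounded by shipping prep, so the earliest it can start is 1:06 PM.

1:06 PM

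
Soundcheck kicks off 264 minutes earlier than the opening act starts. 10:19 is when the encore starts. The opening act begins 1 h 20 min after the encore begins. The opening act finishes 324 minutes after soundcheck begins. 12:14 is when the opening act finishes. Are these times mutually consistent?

No

The opening act starts at 10:19 + 80 min = 11:39.
Soundcheck starts at 11:39 − 264 min = 07:15.
The opening act ends at 07:15 + 324 min = 12:39.
But the opening act is also said to end at 12:14 — a 25-minute conflict.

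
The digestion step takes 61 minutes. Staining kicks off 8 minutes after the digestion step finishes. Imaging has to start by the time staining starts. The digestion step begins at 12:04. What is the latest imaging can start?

13:13

The digestion step ends at 12:04 + 61 min = 13:05.
Staining starts at 13:05 + 8 min = 13:13.
Imaging is bounded by staining, so the latest it can start is 13:13.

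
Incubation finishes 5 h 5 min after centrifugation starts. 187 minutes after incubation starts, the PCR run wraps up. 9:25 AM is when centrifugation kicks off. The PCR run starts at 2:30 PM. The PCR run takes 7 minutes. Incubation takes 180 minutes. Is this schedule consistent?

Yes

Incubation ends at 9:25 AM + 305 min = 2:30 PM.
Incubation starts at 2:30 PM − 180 min = 11:30 AM.
The PCR run ends at 11:30 AM + 187 min = 2:37 PM.
The PCR run starts at 2:37 PM − 7 min = 2:30 PM.
That matches the stated 2:30 PM, so the schedule is consistent.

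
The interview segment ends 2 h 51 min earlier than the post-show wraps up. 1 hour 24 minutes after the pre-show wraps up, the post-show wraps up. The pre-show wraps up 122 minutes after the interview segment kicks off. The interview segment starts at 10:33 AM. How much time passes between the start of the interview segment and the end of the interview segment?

35 minutes

The pre-show ends at 10:33 AM + 122 min = 12:35 PM.
The post-show ends at 12:35 PM + 84 min = 1:59 PM.
The interview segment ends at 1:59 PM − 171 min = 11:08 AM.
From 10:33 AM to 11:08 AM is 35 minutes.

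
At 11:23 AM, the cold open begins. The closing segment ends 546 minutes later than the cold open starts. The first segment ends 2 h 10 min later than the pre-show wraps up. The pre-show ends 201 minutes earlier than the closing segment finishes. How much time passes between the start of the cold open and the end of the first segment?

The closing segment ends at 11:23 AM + 546 min = 8:29 PM.
The pre-show ends at 8:29 PM − 201 min = 5:08 PM.
The first segment ends at 5:08 PM + 130 min = 7:18 PM.
From 11:23 AM to 7:18 PM is 7 h 55 min.

7 h 55 min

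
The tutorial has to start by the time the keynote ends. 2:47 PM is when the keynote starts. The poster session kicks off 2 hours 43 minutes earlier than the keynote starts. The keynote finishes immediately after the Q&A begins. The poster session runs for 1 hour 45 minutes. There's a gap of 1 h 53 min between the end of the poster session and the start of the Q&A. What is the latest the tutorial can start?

The poster session starts at 2:47 PM − 163 min = 12:04 PM.
The poster session ends at 12:04 PM + 105 min = 1:49 PM.
The Q&A starts at 1:49 PM + 113 min = 3:42 PM.
So the keynote ends at 3:42 PM.
The tutorial is bounded by the keynote, so the latest it can start is 3:42 PM.

3:42 PM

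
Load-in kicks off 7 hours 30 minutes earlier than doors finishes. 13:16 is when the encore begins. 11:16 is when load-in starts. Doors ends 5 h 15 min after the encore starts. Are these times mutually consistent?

No

Doors ends at 13:16 + 315 min = 18:31.
Load-in starts at 18:31 − 450 min = 11:01.
But load-in is also said to start at 11:16 — a 15-minute conflict.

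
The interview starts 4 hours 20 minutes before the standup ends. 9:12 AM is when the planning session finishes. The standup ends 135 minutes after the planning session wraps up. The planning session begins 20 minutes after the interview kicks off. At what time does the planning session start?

7:27 AM

The standup ends at 9:12 AM + 135 min = 11:27 AM.
The interview starts at 11:27 AM − 260 min = 7:07 AM.
The planning session starts at 7:07 AM + 20 min = 7:27 AM.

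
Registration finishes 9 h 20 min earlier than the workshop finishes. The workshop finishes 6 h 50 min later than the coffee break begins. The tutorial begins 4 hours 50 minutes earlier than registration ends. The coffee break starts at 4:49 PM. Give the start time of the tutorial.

The workshop ends at 4:49 PM + 410 min = 11:39 PM.
Registration ends at 11:39 PM − 560 min = 2:19 PM.
The tutorial starts at 2:19 PM − 290 min = 9:29 AM.

9:29 AM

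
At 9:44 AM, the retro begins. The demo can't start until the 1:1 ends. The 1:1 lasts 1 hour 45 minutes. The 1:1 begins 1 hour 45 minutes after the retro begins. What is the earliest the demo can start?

1:14 PM

The 1:1 starts at 9:44 AM + 105 min = 11:29 AM.
The 1:1 ends at 11:29 AM + 105 min = 1:14 PM.
The demo is bounded by the 1:1, so the earliest it can start is 1:14 PM.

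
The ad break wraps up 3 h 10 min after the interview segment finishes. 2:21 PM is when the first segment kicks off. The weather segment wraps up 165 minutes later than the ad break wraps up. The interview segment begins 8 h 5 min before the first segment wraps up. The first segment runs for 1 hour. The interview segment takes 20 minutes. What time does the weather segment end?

1:31 PM

The first segment ends at 2:21 PM + 60 min = 3:21 PM.
The interview segment starts at 3:21 PM − 485 min = 7:16 AM.
The interview segment ends at 7:16 AM + 20 min = 7:36 AM.
The ad break ends at 7:36 AM + 190 min = 10:46 AM.
The weather segment ends at 10:46 AM + 165 min = 1:31 PM.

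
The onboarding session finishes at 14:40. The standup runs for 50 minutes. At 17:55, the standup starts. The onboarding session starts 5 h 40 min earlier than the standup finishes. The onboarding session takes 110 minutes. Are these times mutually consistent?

The standup ends at 17:55 + 50 min = 18:45.
The onboarding session starts at 18:45 − 340 min = 13:05.
The onboarding session ends at 13:05 + 110 min = 14:55.
But the onboarding session is also said to end at 14:40 — a 15-minute conflict.

No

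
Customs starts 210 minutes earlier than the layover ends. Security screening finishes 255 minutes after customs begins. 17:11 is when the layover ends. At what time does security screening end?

17:56

Customs starts at 17:11 − 210 min = 13:41.
Security screening ends at 13:41 + 255 min = 17:56.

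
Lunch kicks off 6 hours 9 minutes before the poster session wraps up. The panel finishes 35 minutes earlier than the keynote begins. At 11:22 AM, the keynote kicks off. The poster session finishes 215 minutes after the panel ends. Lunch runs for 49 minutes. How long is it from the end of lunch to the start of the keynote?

2 h 20 min

The panel ends at 11:22 AM − 35 min = 10:47 AM.
The poster session ends at 10:47 AM + 215 min = 2:22 PM.
Lunch starts at 2:22 PM − 369 min = 8:13 AM.
Lunch ends at 8:13 AM + 49 min = 9:02 AM.
From 9:02 AM to 11:22 AM is 2 h 20 min.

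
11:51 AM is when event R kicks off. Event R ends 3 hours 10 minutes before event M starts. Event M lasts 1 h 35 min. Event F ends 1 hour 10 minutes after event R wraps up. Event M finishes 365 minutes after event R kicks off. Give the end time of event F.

Event M ends at 11:51 AM + 365 min = 5:56 PM.
Event M starts at 5:56 PM − 95 min = 4:21 PM.
Event R ends at 4:21 PM − 190 min = 1:11 PM.
Event F ends at 1:11 PM + 70 min = 2:21 PM.

2:21 PM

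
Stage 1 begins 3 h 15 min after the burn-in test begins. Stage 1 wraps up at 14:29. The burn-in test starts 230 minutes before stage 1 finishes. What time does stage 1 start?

The burn-in test starts at 14:29 − 230 min = 10:39.
Stage 1 starts at 10:39 + 195 min = 13:54.

13:54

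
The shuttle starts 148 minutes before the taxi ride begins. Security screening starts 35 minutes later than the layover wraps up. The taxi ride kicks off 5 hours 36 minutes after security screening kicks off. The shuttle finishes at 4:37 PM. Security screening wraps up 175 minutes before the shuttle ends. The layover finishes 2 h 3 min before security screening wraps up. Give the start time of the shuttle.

3:22 PM

Security screening ends at 4:37 PM − 175 min = 1:42 PM.
The layover ends at 1:42 PM − 123 min = 11:39 AM.
Security screening starts at 11:39 AM + 35 min = 12:14 PM.
The taxi ride starts at 12:14 PM + 336 min = 5:50 PM.
The shuttle starts at 5:50 PM − 148 min = 3:22 PM.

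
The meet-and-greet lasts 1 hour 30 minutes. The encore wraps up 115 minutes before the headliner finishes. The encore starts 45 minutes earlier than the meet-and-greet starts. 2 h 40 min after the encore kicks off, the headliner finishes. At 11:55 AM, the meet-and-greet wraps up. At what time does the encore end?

The meet-and-greet starts at 11:55 AM − 90 min = 10:25 AM.
The encore starts at 10:25 AM − 45 min = 9:40 AM.
The headliner ends at 9:40 AM + 160 min = 12:20 PM.
The encore ends at 12:20 PM − 115 min = 10:25 AM.

10:25 AM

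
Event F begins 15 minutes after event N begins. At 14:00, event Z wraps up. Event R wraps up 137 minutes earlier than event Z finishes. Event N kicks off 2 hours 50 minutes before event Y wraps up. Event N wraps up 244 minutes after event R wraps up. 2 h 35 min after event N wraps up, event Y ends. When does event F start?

15:47

Event R ends at 14:00 − 137 min = 11:43.
Event N ends at 11:43 + 244 min = 15:47.
Event Y ends at 15:47 + 155 min = 18:22.
Event N starts at 18:22 − 170 min = 15:32.
Event F starts at 15:32 + 15 min = 15:47.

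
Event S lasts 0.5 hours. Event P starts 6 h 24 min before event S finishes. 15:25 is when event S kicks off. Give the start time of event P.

Event S ends at 15:25 + 30 min = 15:55.
Event P starts at 15:55 − 384 min = 09:31.

09:31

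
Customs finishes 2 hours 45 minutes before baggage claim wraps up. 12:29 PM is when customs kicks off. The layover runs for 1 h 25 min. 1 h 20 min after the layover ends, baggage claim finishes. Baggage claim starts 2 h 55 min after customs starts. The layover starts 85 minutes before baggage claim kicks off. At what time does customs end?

Baggage claim starts at 12:29 PM + 175 min = 3:24 PM.
The layover starts at 3:24 PM − 85 min = 1:59 PM.
The layover ends at 1:59 PM + 85 min = 3:24 PM.
Baggage claim ends at 3:24 PM + 80 min = 4:44 PM.
Customs ends at 4:44 PM − 165 min = 1:59 PM.

1:59 PM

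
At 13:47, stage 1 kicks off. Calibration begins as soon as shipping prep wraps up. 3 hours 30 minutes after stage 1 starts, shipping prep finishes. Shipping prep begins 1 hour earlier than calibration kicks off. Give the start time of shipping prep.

16:17

Shipping prep ends at 13:47 + 210 min = 17:17.
So calibration starts at 17:17.
Shipping prep starts at 17:17 − 60 min = 16:17.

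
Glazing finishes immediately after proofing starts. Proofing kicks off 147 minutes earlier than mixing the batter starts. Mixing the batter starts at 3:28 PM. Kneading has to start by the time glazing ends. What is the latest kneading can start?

Proofing starts at 3:28 PM − 147 min = 1:01 PM.
So glazing ends at 1:01 PM.
Kneading is bounded by glazing, so the latest it can start is 1:01 PM.

1:01 PM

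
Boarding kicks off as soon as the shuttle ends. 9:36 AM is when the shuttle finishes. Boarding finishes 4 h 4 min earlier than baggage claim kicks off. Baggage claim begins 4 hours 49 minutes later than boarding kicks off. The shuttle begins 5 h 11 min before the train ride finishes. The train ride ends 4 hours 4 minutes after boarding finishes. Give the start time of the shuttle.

9:14 AM

Boarding starts at 9:36 AM.
Baggage claim starts at 9:36 AM + 289 min = 2:25 PM.
Boarding ends at 2:25 PM − 244 min = 10:21 AM.
The train ride ends at 10:21 AM + 244 min = 2:25 PM.
The shuttle starts at 2:25 PM − 311 min = 9:14 AM.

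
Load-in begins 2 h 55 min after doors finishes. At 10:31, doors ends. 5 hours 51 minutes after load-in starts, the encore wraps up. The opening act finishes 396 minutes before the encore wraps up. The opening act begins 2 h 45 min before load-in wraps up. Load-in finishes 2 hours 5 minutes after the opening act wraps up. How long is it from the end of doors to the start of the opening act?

Load-in starts at 10:31 + 175 min = 13:26.
The encore ends at 13:26 + 351 min = 19:17.
The opening act ends at 19:17 − 396 min = 12:41.
Load-in ends at 12:41 + 125 min = 14:46.
The opening act starts at 14:46 − 165 min = 12:01.
From 10:31 to 12:01 is 1 h 30 min.

1 h 30 min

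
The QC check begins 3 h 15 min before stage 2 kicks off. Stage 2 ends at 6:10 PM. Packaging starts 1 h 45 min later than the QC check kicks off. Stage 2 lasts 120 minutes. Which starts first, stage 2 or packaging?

Stage 2 starts at 6:10 PM − 120 min = 4:10 PM.
The QC check starts at 4:10 PM − 195 min = 12:55 PM.
Packaging starts at 12:55 PM + 105 min = 2:40 PM.
Stage 2 starts at 4:10 PM and packaging starts at 2:40 PM, so packaging is first.

packaging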